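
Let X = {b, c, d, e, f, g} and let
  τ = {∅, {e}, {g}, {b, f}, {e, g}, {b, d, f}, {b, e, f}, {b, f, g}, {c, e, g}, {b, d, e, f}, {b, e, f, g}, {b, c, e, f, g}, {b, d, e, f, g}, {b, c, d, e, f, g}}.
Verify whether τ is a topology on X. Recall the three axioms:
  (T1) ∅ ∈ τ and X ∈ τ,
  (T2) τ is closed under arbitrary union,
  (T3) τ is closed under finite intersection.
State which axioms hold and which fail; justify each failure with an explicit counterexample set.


τ is NOT a topology on X.

Axiom (T1): ∅ ∈ τ? Yes; X ∈ τ? Yes.
Axiom (T2/T3): check pairwise unions and intersections of members of τ.
Counterexample for (T2): {g} ∪ {b, d, f} = {b, d, f, g} ∉ τ. Therefore τ is NOT a topology.


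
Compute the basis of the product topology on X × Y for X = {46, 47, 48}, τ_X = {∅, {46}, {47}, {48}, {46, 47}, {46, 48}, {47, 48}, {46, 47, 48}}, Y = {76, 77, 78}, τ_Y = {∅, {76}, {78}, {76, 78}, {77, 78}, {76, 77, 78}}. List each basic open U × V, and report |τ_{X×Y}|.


Basis B = {∅ × ∅, {46} × {76}, {46} × {78}, {47} × {76}, {47} × {78}, {48} × {76}, {48} × {78}, {46} × {76, 78}, {46, 47} × {76}, {46, 48} × {76}, {46} × {77, 78}, {46, 47} × {78}, {46, 48} × {78}, {47} × {76, 78}, {47, 48} × {76}, {47} × {77, 78}, {47, 48} × {78}, {48} × {76, 78}, {48} × {77, 78}, {46} × {76, 77, 78}, {46, 47, 48} × {76}, {46, 47, 48} × {78}, {47} × {76, 77, 78}, {48} × {76, 77, 78}, {46, 47} × {76, 78}, {46, 48} × {76, 78}, {46, 47} × {77, 78}, {46, 48} × {77, 78}, {47, 48} × {76, 78}, {47, 48} × {77, 78}, {46, 47} × {76, 77, 78}, {46, 48} × {76, 77, 78}, {46, 47, 48} × {76, 78}, {46, 47, 48} × {77, 78}, {47, 48} × {76, 77, 78}, {46, 47, 48} × {76, 77, 78}}; |τ_{X×Y}| = 216.

Enumerate products U × V with U ∈ τ_X, V ∈ τ_Y (deduplicated):
  ∅ × ∅ = {} (∅)
  {46} × {76} = {(46,76)}
  {46} × {78} = {(46,78)}
  {47} × {76} = {(47,76)}
  {47} × {78} = {(47,78)}
  {48} × {76} = {(48,76)}
  {48} × {78} = {(48,78)}
  {46} × {76, 78} = {(46,76), (46,78)}
  {46, 47} × {76} = {(46,76), (47,76)}
  {46, 48} × {76} = {(46,76), (48,76)}
  {46} × {77, 78} = {(46,77), (46,78)}
  {46, 47} × {78} = {(46,78), (47,78)}
  {46, 48} × {78} = {(46,78), (48,78)}
  {47} × {76, 78} = {(47,76), (47,78)}
  {47, 48} × {76} = {(47,76), (48,76)}
  {47} × {77, 78} = {(47,77), (47,78)}
  {47, 48} × {78} = {(47,78), (48,78)}
  {48} × {76, 78} = {(48,76), (48,78)}
  {48} × {77, 78} = {(48,77), (48,78)}
  {46} × {76, 77, 78} = {(46,76), (46,77), (46,78)}
  {46, 47, 48} × {76} = {(46,76), (47,76), (48,76)}
  {46, 47, 48} × {78} = {(46,78), (47,78), (48,78)}
  {47} × {76, 77, 78} = {(47,76), (47,77), (47,78)}
  {48} × {76, 77, 78} = {(48,76), (48,77), (48,78)}
  {46, 47} × {76, 78} = {(46,76), (46,78), (47,76), (47,78)}
  {46, 48} × {76, 78} = {(46,76), (46,78), (48,76), (48,78)}
  {46, 47} × {77, 78} = {(46,77), (46,78), (47,77), (47,78)}
  {46, 48} × {77, 78} = {(46,77), (46,78), (48,77), (48,78)}
  {47, 48} × {76, 78} = {(47,76), (47,78), (48,76), (48,78)}
  {47, 48} × {77, 78} = {(47,77), (47,78), (48,77), (48,78)}
  {46, 47} × {76, 77, 78} = {(46,76), (46,77), (46,78), (47,76), (47,77), (47,78)}
  {46, 48} × {76, 77, 78} = {(46,76), (46,77), (46,78), (48,76), (48,77), (48,78)}
  {46, 47, 48} × {76, 78} = {(46,76), (46,78), (47,76), (47,78), (48,76), (48,78)}
  {46, 47, 48} × {77, 78} = {(46,77), (46,78), (47,77), (47,78), (48,77), (48,78)}
  {47, 48} × {76, 77, 78} = {(47,76), (47,77), (47,78), (48,76), (48,77), (48,78)}
  {46, 47, 48} × {76, 77, 78} = {(46,76), (46,77), (46,78), (47,76), (47,77), (47,78), (48,76), (48,77), (48,78)}
These 36 distinct sets form the basis B.
Close under arbitrary unions to get τ_{X×Y}; counting gives |τ_{X×Y}| = 216.


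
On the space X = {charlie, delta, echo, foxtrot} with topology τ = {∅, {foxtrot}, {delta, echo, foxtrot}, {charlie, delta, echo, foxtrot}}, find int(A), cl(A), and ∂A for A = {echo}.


int(A) = ∅, cl(A) = {charlie, delta, echo}, ∂A = {charlie, delta, echo}.

Closed sets in (X, τ) are complements of opens:
  closed(X, τ) = {∅, {charlie}, {charlie, delta, echo}, {charlie, delta, echo, foxtrot}}.
int(A) = ⋃ {U ∈ τ : U ⊆ A}. Opens contained in A: ∅.
Taking the union of these: int(A) = ∅.
cl(A) = ⋂ {C closed : A ⊆ C}. Closed sets containing A: {charlie, delta, echo}, {charlie, delta, echo, foxtrot}.
Intersecting these: cl(A) = {charlie, delta, echo}.
∂A = cl(A) ∖ int(A) = {charlie, delta, echo} ∖ ∅ = {charlie, delta, echo}.


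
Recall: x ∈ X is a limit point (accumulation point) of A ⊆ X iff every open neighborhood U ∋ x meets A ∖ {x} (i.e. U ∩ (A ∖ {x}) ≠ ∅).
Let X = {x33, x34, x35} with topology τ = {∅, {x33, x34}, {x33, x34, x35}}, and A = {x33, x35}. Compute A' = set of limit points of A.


A' = {x34, x35}

For each x ∈ X, list the open sets U ∈ τ with x ∈ U, then check whether U ∩ (A ∖ {x}) ≠ ∅ for every such U.
  x = x33: open {x33, x34} ∋ x has {x33, x34} ∩ (A ∖ {x33}) = ∅, so x is NOT a limit point.
  x = x34: opens ∋ x are {x33, x34}, {x33, x34, x35}; each meets A ∖ {x34}, so x IS a limit point.
  x = x35: opens ∋ x are {x33, x34, x35}; each meets A ∖ {x35}, so x IS a limit point.
Collecting: A' = {x34, x35}.


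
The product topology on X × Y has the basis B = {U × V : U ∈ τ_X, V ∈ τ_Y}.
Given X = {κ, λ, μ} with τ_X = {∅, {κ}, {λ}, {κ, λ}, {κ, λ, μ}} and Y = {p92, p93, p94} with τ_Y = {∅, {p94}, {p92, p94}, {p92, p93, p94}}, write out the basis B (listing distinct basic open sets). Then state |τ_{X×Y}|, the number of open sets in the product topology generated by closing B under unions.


Basis B = {∅ × ∅, {κ} × {p94}, {λ} × {p94}, {κ} × {p92, p94}, {κ, λ} × {p94}, {λ} × {p92, p94}, {κ} × {p92, p93, p94}, {κ, λ, μ} × {p94}, {λ} × {p92, p93, p94}, {κ, λ} × {p92, p94}, {κ, λ} × {p92, p93, p94}, {κ, λ, μ} × {p92, p94}, {κ, λ, μ} × {p92, p93, p94}}; |τ_{X×Y}| = 30.

Enumerate products U × V with U ∈ τ_X, V ∈ τ_Y (deduplicated):
  ∅ × ∅ = {} (∅)
  {κ} × {p94} = {(κ,p94)}
  {λ} × {p94} = {(λ,p94)}
  {κ} × {p92, p94} = {(κ,p92), (κ,p94)}
  {κ, λ} × {p94} = {(κ,p94), (λ,p94)}
  {λ} × {p92, p94} = {(λ,p92), (λ,p94)}
  {κ} × {p92, p93, p94} = {(κ,p92), (κ,p93), (κ,p94)}
  {κ, λ, μ} × {p94} = {(κ,p94), (λ,p94), (μ,p94)}
  {λ} × {p92, p93, p94} = {(λ,p92), (λ,p93), (λ,p94)}
  {κ, λ} × {p92, p94} = {(κ,p92), (κ,p94), (λ,p92), (λ,p94)}
  {κ, λ} × {p92, p93, p94} = {(κ,p92), (κ,p93), (κ,p94), (λ,p92), (λ,p93), (λ,p94)}
  {κ, λ, μ} × {p92, p94} = {(κ,p92), (κ,p94), (λ,p92), (λ,p94), (μ,p92), (μ,p94)}
  {κ, λ, μ} × {p92, p93, p94} = {(κ,p92), (κ,p93), (κ,p94), (λ,p92), (λ,p93), (λ,p94), (μ,p92), (μ,p93), (μ,p94)}
These 13 distinct sets form the basis B.
Close under arbitrary unions to get τ_{X×Y}; counting gives |τ_{X×Y}| = 30.


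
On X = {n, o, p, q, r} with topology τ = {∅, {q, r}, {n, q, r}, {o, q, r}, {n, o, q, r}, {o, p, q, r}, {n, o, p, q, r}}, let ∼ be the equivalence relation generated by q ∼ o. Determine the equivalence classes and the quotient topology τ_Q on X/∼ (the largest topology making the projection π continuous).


X/∼ = {[n], [o=q], [p], [r]}; |τ_Q| = 5.

Equivalence classes: [n], [o=q], [p], [r].
Quotient map π: X → X/∼ sends n ↦ [n], o ↦ [o=q], p ↦ [p], q ↦ [o=q], r ↦ [r].
For each subset V ⊆ X/∼, compute π^{-1}(V) ⊆ X and check whether π^{-1}(V) ∈ τ. V is open in τ_Q iff π^{-1}(V) ∈ τ.
  V = {}: π^{-1}(V) = ∅ ∈ τ ✓.
  V = {[n]}: π^{-1}(V) = {n} ∉ τ ✗.
  V = {[o=q]}: π^{-1}(V) = {o, q} ∉ τ ✗.
  V = {[n], [o=q]}: π^{-1}(V) = {n, o, q} ∉ τ ✗.
  V = {[p]}: π^{-1}(V) = {p} ∉ τ ✗.
  V = {[n], [p]}: π^{-1}(V) = {n, p} ∉ τ ✗.
  V = {[o=q], [p]}: π^{-1}(V) = {o, p, q} ∉ τ ✗.
  V = {[n], [o=q], [p]}: π^{-1}(V) = {n, o, p, q} ∉ τ ✗.
  V = {[r]}: π^{-1}(V) = {r} ∉ τ ✗.
  V = {[n], [r]}: π^{-1}(V) = {n, r} ∉ τ ✗.
  V = {[o=q], [r]}: π^{-1}(V) = {o, q, r} ∈ τ ✓.
  V = {[n], [o=q], [r]}: π^{-1}(V) = {n, o, q, r} ∈ τ ✓.
  V = {[p], [r]}: π^{-1}(V) = {p, r} ∉ τ ✗.
  V = {[n], [p], [r]}: π^{-1}(V) = {n, p, r} ∉ τ ✗.
  V = {[o=q], [p], [r]}: π^{-1}(V) = {o, p, q, r} ∈ τ ✓.
  V = {[n], [o=q], [p], [r]}: π^{-1}(V) = {n, o, p, q, r} ∈ τ ✓.
Open sets in the quotient: τ_Q = {{}, {[o=q], [r]}, {[n], [o=q], [r]}, {[o=q], [p], [r]}, {[n], [o=q], [p], [r]}} (5 elements).


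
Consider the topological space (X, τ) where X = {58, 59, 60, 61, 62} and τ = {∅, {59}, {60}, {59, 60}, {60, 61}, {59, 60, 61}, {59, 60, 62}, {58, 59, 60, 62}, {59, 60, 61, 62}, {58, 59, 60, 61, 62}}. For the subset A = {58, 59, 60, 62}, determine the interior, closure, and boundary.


int(A) = {58, 59, 60, 62}, cl(A) = {58, 59, 60, 61, 62}, ∂A = {61}.

Closed sets in (X, τ) are complements of opens:
  closed(X, τ) = {∅, {58}, {61}, {58, 61}, {58, 62}, {58, 59, 62}, {58, 61, 62}, {58, 59, 61, 62}, {58, 60, 61, 62}, {58, 59, 60, 61, 62}}.
int(A) = ⋃ {U ∈ τ : U ⊆ A}. Opens contained in A: ∅, {59}, {60}, {59, 60}, {59, 60, 62}, {58, 59, 60, 62}.
Taking the union of these: int(A) = {58, 59, 60, 62}.
cl(A) = ⋂ {C closed : A ⊆ C}. Closed sets containing A: {58, 59, 60, 61, 62}.
Intersecting these: cl(A) = {58, 59, 60, 61, 62}.
∂A = cl(A) ∖ int(A) = {58, 59, 60, 61, 62} ∖ {58, 59, 60, 62} = {61}.


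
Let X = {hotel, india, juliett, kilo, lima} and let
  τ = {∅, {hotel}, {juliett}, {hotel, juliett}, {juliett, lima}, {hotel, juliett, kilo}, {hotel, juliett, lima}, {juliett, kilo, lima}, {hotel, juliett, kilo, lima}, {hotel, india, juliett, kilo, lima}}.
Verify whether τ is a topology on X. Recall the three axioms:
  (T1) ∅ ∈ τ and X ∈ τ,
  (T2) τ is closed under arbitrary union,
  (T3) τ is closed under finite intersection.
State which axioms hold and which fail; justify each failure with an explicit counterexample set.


τ is NOT a topology on X.

Axiom (T1): ∅ ∈ τ? Yes; X ∈ τ? Yes.
Axiom (T2/T3): check pairwise unions and intersections of members of τ.
Counterexample for (T3): {hotel, juliett, kilo} ∩ {juliett, kilo, lima} = {juliett, kilo} ∉ τ. Therefore τ is NOT a topology.


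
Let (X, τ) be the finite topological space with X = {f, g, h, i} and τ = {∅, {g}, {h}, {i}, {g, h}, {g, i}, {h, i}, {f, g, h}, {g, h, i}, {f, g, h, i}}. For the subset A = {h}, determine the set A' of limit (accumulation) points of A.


A' = {f}

For each x ∈ X, list the open sets U ∈ τ with x ∈ U, then check whether U ∩ (A ∖ {x}) ≠ ∅ for every such U.
  x = f: opens ∋ x are {f, g, h}, {f, g, h, i}; each meets A ∖ {f}, so x IS a limit point.
  x = g: open {g} ∋ x has {g} ∩ (A ∖ {g}) = ∅, so x is NOT a limit point.
  x = h: open {h} ∋ x has {h} ∩ (A ∖ {h}) = ∅, so x is NOT a limit point.
  x = i: open {i} ∋ x has {i} ∩ (A ∖ {i}) = ∅, so x is NOT a limit point.
Collecting: A' = {f}.


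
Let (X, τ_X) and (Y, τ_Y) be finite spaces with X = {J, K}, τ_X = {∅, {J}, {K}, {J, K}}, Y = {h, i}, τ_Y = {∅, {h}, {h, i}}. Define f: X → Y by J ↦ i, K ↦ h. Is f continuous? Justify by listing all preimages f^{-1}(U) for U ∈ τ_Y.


f IS continuous.

Compute f^{-1}(U) for each U ∈ τ_Y:
  U = ∅: f^{-1}(U) = ∅ ∈ τ_X ✓.
  U = {h}: f^{-1}(U) = {K} ∈ τ_X ✓.
  U = {h, i}: f^{-1}(U) = {J, K} ∈ τ_X ✓.
Every preimage lies in τ_X, so f IS continuous.


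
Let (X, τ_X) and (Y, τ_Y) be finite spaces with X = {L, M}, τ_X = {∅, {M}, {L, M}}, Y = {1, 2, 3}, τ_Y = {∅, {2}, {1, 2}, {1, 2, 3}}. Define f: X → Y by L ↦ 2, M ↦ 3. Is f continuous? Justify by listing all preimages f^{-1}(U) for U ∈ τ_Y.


f is NOT continuous.

Compute f^{-1}(U) for each U ∈ τ_Y:
  U = ∅: f^{-1}(U) = ∅ ∈ τ_X ✓.
  U = {2}: f^{-1}(U) = {L} ∉ τ_X ✗.
  U = {1, 2}: f^{-1}(U) = {L} ∉ τ_X ✗.
  U = {1, 2, 3}: f^{-1}(U) = {L, M} ∈ τ_X ✓.
Found U = {2} with f^{-1}(U) = {L} not in τ_X. Therefore f is NOT continuous.


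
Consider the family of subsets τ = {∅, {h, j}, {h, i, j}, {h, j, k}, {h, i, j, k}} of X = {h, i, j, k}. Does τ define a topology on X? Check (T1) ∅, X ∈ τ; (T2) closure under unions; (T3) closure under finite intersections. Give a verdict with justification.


τ IS a topology on X.

Axiom (T1): ∅ ∈ τ? Yes; X ∈ τ? Yes.
Axiom (T2/T3): check pairwise unions and intersections of members of τ.
All pairwise intersections and unions checked — each lies in τ. Therefore τ satisfies (T1), (T2), (T3): it IS a topology on X.


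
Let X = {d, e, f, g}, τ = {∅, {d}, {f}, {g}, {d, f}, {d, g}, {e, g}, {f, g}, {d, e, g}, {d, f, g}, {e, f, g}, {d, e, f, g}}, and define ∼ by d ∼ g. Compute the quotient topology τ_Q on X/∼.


X/∼ = {[d=g], [e], [f]}; |τ_Q| = 6.

Equivalence classes: [d=g], [e], [f].
Quotient map π: X → X/∼ sends d ↦ [d=g], e ↦ [e], f ↦ [f], g ↦ [d=g].
For each subset V ⊆ X/∼, compute π^{-1}(V) ⊆ X and check whether π^{-1}(V) ∈ τ. V is open in τ_Q iff π^{-1}(V) ∈ τ.
  V = {}: π^{-1}(V) = ∅ ∈ τ ✓.
  V = {[d=g]}: π^{-1}(V) = {d, g} ∈ τ ✓.
  V = {[e]}: π^{-1}(V) = {e} ∉ τ ✗.
  V = {[d=g], [e]}: π^{-1}(V) = {d, e, g} ∈ τ ✓.
  V = {[f]}: π^{-1}(V) = {f} ∈ τ ✓.
  V = {[d=g], [f]}: π^{-1}(V) = {d, f, g} ∈ τ ✓.
  V = {[e], [f]}: π^{-1}(V) = {e, f} ∉ τ ✗.
  V = {[d=g], [e], [f]}: π^{-1}(V) = {d, e, f, g} ∈ τ ✓.
Open sets in the quotient: τ_Q = {{}, {[d=g]}, {[d=g], [e]}, {[f]}, {[d=g], [f]}, {[d=g], [e], [f]}} (6 elements).


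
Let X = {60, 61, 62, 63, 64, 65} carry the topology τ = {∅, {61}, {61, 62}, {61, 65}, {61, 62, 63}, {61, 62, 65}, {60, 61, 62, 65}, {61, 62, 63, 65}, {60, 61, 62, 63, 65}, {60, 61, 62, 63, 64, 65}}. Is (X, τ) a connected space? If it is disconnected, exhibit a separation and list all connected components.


(X, τ) is connected.

Find clopen sets (U ∈ τ with X ∖ U ∈ τ):
  U = ∅, X ∖ U = {60, 61, 62, 63, 64, 65} — both open, so U is clopen.
  U = {60, 61, 62, 63, 64, 65}, X ∖ U = ∅ — both open, so U is clopen.
Only trivial clopens (∅ and X) exist, so (X, τ) is connected.
Compute connected components by grouping points that agree on all clopens:
  component: {60, 61, 62, 63, 64, 65}


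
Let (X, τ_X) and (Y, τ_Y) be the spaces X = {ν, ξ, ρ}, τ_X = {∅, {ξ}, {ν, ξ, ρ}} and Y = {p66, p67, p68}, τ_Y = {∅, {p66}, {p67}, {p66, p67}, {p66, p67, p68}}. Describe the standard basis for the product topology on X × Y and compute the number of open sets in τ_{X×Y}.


Basis B = {∅ × ∅, {ξ} × {p66}, {ξ} × {p67}, {ξ} × {p66, p67}, {ν, ξ, ρ} × {p66}, {ν, ξ, ρ} × {p67}, {ξ} × {p66, p67, p68}, {ν, ξ, ρ} × {p66, p67}, {ν, ξ, ρ} × {p66, p67, p68}}; |τ_{X×Y}| = 14.

Enumerate products U × V with U ∈ τ_X, V ∈ τ_Y (deduplicated):
  ∅ × ∅ = {} (∅)
  {ξ} × {p66} = {(ξ,p66)}
  {ξ} × {p67} = {(ξ,p67)}
  {ξ} × {p66, p67} = {(ξ,p66), (ξ,p67)}
  {ν, ξ, ρ} × {p66} = {(ν,p66), (ξ,p66), (ρ,p66)}
  {ν, ξ, ρ} × {p67} = {(ν,p67), (ξ,p67), (ρ,p67)}
  {ξ} × {p66, p67, p68} = {(ξ,p66), (ξ,p67), (ξ,p68)}
  {ν, ξ, ρ} × {p66, p67} = {(ν,p66), (ν,p67), (ξ,p66), (ξ,p67), (ρ,p66), (ρ,p67)}
  {ν, ξ, ρ} × {p66, p67, p68} = {(ν,p66), (ν,p67), (ν,p68), (ξ,p66), (ξ,p67), (ξ,p68), (ρ,p66), (ρ,p67), (ρ,p68)}
These 9 distinct sets form the basis B.
Close under arbitrary unions to get τ_{X×Y}; counting gives |τ_{X×Y}| = 14.


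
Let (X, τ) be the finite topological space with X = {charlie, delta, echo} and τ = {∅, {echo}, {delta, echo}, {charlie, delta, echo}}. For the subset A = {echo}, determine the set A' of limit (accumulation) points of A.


A' = {charlie, delta}

For each x ∈ X, list the open sets U ∈ τ with x ∈ U, then check whether U ∩ (A ∖ {x}) ≠ ∅ for every such U.
  x = charlie: opens ∋ x are {charlie, delta, echo}; each meets A ∖ {charlie}, so x IS a limit point.
  x = delta: opens ∋ x are {delta, echo}, {charlie, delta, echo}; each meets A ∖ {delta}, so x IS a limit point.
  x = echo: open {echo} ∋ x has {echo} ∩ (A ∖ {echo}) = ∅, so x is NOT a limit point.
Collecting: A' = {charlie, delta}.


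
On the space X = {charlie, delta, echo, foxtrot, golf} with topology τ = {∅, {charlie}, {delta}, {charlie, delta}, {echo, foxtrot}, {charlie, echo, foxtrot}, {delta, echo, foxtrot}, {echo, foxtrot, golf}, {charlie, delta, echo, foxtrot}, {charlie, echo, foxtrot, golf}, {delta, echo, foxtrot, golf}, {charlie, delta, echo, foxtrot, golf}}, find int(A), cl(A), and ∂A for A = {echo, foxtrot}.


int(A) = {echo, foxtrot}, cl(A) = {echo, foxtrot, golf}, ∂A = {golf}.

Closed sets in (X, τ) are complements of opens:
  closed(X, τ) = {∅, {charlie}, {delta}, {golf}, {charlie, delta}, {charlie, golf}, {delta, golf}, {charlie, delta, golf}, {echo, foxtrot, golf}, {charlie, echo, foxtrot, golf}, {delta, echo, foxtrot, golf}, {charlie, delta, echo, foxtrot, golf}}.
int(A) = ⋃ {U ∈ τ : U ⊆ A}. Opens contained in A: ∅, {echo, foxtrot}.
Taking the union of these: int(A) = {echo, foxtrot}.
cl(A) = ⋂ {C closed : A ⊆ C}. Closed sets containing A: {echo, foxtrot, golf}, {charlie, echo, foxtrot, golf}, {delta, echo, foxtrot, golf}, {charlie, delta, echo, foxtrot, golf}.
Intersecting these: cl(A) = {echo, foxtrot, golf}.
∂A = cl(A) ∖ int(A) = {echo, foxtrot, golf} ∖ {echo, foxtrot} = {golf}.


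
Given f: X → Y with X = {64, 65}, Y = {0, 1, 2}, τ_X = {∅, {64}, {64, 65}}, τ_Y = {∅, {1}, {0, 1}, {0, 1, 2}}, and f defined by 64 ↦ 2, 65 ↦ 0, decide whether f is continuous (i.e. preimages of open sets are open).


f is NOT continuous.

Compute f^{-1}(U) for each U ∈ τ_Y:
  U = ∅: f^{-1}(U) = ∅ ∈ τ_X ✓.
  U = {1}: f^{-1}(U) = ∅ ∈ τ_X ✓.
  U = {0, 1}: f^{-1}(U) = {65} ∉ τ_X ✗.
  U = {0, 1, 2}: f^{-1}(U) = {64, 65} ∈ τ_X ✓.
Found U = {0, 1} with f^{-1}(U) = {65} not in τ_X. Therefore f is NOT continuous.


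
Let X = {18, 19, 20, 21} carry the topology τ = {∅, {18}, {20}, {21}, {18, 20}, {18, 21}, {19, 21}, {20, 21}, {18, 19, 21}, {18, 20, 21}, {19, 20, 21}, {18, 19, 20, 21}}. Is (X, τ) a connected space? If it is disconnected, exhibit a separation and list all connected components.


(X, τ) is disconnected; components = [{18}, {20}, {19, 21}].

Find clopen sets (U ∈ τ with X ∖ U ∈ τ):
  U = ∅, X ∖ U = {18, 19, 20, 21} — both open, so U is clopen.
  U = {18}, X ∖ U = {19, 20, 21} — both open, so U is clopen.
  U = {20}, X ∖ U = {18, 19, 21} — both open, so U is clopen.
  U = {18, 20}, X ∖ U = {19, 21} — both open, so U is clopen.
  U = {19, 21}, X ∖ U = {18, 20} — both open, so U is clopen.
  U = {18, 19, 21}, X ∖ U = {20} — both open, so U is clopen.
  U = {19, 20, 21}, X ∖ U = {18} — both open, so U is clopen.
  U = {18, 19, 20, 21}, X ∖ U = ∅ — both open, so U is clopen.
Nontrivial clopen(s) exist: e.g. {18, 20}. So (X, τ) is disconnected.
Compute connected components by grouping points that agree on all clopens:
  component: {18}
  component: {20}
  component: {19, 21}


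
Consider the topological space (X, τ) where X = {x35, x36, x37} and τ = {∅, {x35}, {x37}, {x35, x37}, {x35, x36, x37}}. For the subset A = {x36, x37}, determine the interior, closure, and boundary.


int(A) = {x37}, cl(A) = {x36, x37}, ∂A = {x36}.

Closed sets in (X, τ) are complements of opens:
  closed(X, τ) = {∅, {x36}, {x35, x36}, {x36, x37}, {x35, x36, x37}}.
int(A) = ⋃ {U ∈ τ : U ⊆ A}. Opens contained in A: ∅, {x37}.
Taking the union of these: int(A) = {x37}.
cl(A) = ⋂ {C closed : A ⊆ C}. Closed sets containing A: {x36, x37}, {x35, x36, x37}.
Intersecting these: cl(A) = {x36, x37}.
∂A = cl(A) ∖ int(A) = {x36, x37} ∖ {x37} = {x36}.


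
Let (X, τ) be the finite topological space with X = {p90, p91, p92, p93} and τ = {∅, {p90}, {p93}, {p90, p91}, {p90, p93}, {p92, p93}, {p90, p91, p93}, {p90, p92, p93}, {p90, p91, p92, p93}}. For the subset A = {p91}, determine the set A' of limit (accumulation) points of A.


A' = ∅

For each x ∈ X, list the open sets U ∈ τ with x ∈ U, then check whether U ∩ (A ∖ {x}) ≠ ∅ for every such U.
  x = p90: open {p90} ∋ x has {p90} ∩ (A ∖ {p90}) = ∅, so x is NOT a limit point.
  x = p91: open {p90, p91} ∋ x has {p90, p91} ∩ (A ∖ {p91}) = ∅, so x is NOT a limit point.
  x = p92: open {p92, p93} ∋ x has {p92, p93} ∩ (A ∖ {p92}) = ∅, so x is NOT a limit point.
  x = p93: open {p93} ∋ x has {p93} ∩ (A ∖ {p93}) = ∅, so x is NOT a limit point.
Collecting: A' = ∅.


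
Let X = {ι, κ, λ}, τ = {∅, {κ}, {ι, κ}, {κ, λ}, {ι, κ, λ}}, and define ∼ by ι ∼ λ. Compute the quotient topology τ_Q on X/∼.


X/∼ = {[ι=λ], [κ]}; |τ_Q| = 3.

Equivalence classes: [ι=λ], [κ].
Quotient map π: X → X/∼ sends ι ↦ [ι=λ], κ ↦ [κ], λ ↦ [ι=λ].
For each subset V ⊆ X/∼, compute π^{-1}(V) ⊆ X and check whether π^{-1}(V) ∈ τ. V is open in τ_Q iff π^{-1}(V) ∈ τ.
  V = {}: π^{-1}(V) = ∅ ∈ τ ✓.
  V = {[ι=λ]}: π^{-1}(V) = {ι, λ} ∉ τ ✗.
  V = {[κ]}: π^{-1}(V) = {κ} ∈ τ ✓.
  V = {[ι=λ], [κ]}: π^{-1}(V) = {ι, κ, λ} ∈ τ ✓.
Open sets in the quotient: τ_Q = {{}, {[κ]}, {[ι=λ], [κ]}} (3 elements).


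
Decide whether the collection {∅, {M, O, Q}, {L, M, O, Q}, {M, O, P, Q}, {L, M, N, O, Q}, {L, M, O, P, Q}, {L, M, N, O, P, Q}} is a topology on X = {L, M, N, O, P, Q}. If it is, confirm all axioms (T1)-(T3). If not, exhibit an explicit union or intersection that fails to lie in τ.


τ IS a topology on X.

Axiom (T1): ∅ ∈ τ? Yes; X ∈ τ? Yes.
Axiom (T2/T3): check pairwise unions and intersections of members of τ.
All pairwise intersections and unions checked — each lies in τ. Therefore τ satisfies (T1), (T2), (T3): it IS a topology on X.


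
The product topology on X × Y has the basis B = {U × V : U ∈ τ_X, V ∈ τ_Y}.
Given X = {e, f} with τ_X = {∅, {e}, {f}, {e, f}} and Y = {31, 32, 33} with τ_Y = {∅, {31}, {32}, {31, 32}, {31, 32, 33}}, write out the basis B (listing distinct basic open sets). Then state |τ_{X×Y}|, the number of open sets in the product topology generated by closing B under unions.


Basis B = {∅ × ∅, {e} × {31}, {e} × {32}, {f} × {31}, {f} × {32}, {e} × {31, 32}, {e, f} × {31}, {e, f} × {32}, {f} × {31, 32}, {e} × {31, 32, 33}, {f} × {31, 32, 33}, {e, f} × {31, 32}, {e, f} × {31, 32, 33}}; |τ_{X×Y}| = 25.

Enumerate products U × V with U ∈ τ_X, V ∈ τ_Y (deduplicated):
  ∅ × ∅ = {} (∅)
  {e} × {31} = {(e,31)}
  {e} × {32} = {(e,32)}
  {f} × {31} = {(f,31)}
  {f} × {32} = {(f,32)}
  {e} × {31, 32} = {(e,31), (e,32)}
  {e, f} × {31} = {(e,31), (f,31)}
  {e, f} × {32} = {(e,32), (f,32)}
  {f} × {31, 32} = {(f,31), (f,32)}
  {e} × {31, 32, 33} = {(e,31), (e,32), (e,33)}
  {f} × {31, 32, 33} = {(f,31), (f,32), (f,33)}
  {e, f} × {31, 32} = {(e,31), (e,32), (f,31), (f,32)}
  {e, f} × {31, 32, 33} = {(e,31), (e,32), (e,33), (f,31), (f,32), (f,33)}
These 13 distinct sets form the basis B.
Close under arbitrary unions to get τ_{X×Y}; counting gives |τ_{X×Y}| = 25.


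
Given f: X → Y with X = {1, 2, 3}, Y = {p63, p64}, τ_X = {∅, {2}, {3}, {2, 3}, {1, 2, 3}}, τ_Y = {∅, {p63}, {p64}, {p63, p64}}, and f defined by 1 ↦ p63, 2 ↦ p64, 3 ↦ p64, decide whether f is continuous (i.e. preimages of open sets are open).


f is NOT continuous.

Compute f^{-1}(U) for each U ∈ τ_Y:
  U = ∅: f^{-1}(U) = ∅ ∈ τ_X ✓.
  U = {p63}: f^{-1}(U) = {1} ∉ τ_X ✗.
  U = {p64}: f^{-1}(U) = {2, 3} ∈ τ_X ✓.
  U = {p63, p64}: f^{-1}(U) = {1, 2, 3} ∈ τ_X ✓.
Found U = {p63} with f^{-1}(U) = {1} not in τ_X. Therefore f is NOT continuous.


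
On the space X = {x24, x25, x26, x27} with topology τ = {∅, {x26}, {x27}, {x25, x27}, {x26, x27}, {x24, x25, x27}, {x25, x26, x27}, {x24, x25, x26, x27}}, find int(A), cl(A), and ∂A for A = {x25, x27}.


int(A) = {x25, x27}, cl(A) = {x24, x25, x27}, ∂A = {x24}.

Closed sets in (X, τ) are complements of opens:
  closed(X, τ) = {∅, {x24}, {x26}, {x24, x25}, {x24, x26}, {x24, x25, x26}, {x24, x25, x27}, {x24, x25, x26, x27}}.
int(A) = ⋃ {U ∈ τ : U ⊆ A}. Opens contained in A: ∅, {x27}, {x25, x27}.
Taking the union of these: int(A) = {x25, x27}.
cl(A) = ⋂ {C closed : A ⊆ C}. Closed sets containing A: {x24, x25, x27}, {x24, x25, x26, x27}.
Intersecting these: cl(A) = {x24, x25, x27}.
∂A = cl(A) ∖ int(A) = {x24, x25, x27} ∖ {x25, x27} = {x24}.


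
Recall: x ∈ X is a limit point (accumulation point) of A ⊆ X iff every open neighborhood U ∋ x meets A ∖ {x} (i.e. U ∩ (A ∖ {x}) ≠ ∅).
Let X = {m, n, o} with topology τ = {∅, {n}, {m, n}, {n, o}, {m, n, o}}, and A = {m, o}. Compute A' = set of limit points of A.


A' = ∅

For each x ∈ X, list the open sets U ∈ τ with x ∈ U, then check whether U ∩ (A ∖ {x}) ≠ ∅ for every such U.
  x = m: open {m, n} ∋ x has {m, n} ∩ (A ∖ {m}) = ∅, so x is NOT a limit point.
  x = n: open {n} ∋ x has {n} ∩ (A ∖ {n}) = ∅, so x is NOT a limit point.
  x = o: open {n, o} ∋ x has {n, o} ∩ (A ∖ {o}) = ∅, so x is NOT a limit point.
Collecting: A' = ∅.


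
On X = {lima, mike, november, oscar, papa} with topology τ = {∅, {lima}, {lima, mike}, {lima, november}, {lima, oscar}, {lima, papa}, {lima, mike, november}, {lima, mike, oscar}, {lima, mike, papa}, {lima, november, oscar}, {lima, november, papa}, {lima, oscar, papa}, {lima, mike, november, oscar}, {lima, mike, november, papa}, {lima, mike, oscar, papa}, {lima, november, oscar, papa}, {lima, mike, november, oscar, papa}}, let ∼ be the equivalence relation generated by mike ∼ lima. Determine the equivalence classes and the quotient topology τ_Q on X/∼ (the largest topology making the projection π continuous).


X/∼ = {[lima=mike], [november], [oscar], [papa]}; |τ_Q| = 9.

Equivalence classes: [lima=mike], [november], [oscar], [papa].
Quotient map π: X → X/∼ sends lima ↦ [lima=mike], mike ↦ [lima=mike], november ↦ [november], oscar ↦ [oscar], papa ↦ [papa].
For each subset V ⊆ X/∼, compute π^{-1}(V) ⊆ X and check whether π^{-1}(V) ∈ τ. V is open in τ_Q iff π^{-1}(V) ∈ τ.
  V = {}: π^{-1}(V) = ∅ ∈ τ ✓.
  V = {[lima=mike]}: π^{-1}(V) = {lima, mike} ∈ τ ✓.
  V = {[november]}: π^{-1}(V) = {november} ∉ τ ✗.
  V = {[lima=mike], [november]}: π^{-1}(V) = {lima, mike, november} ∈ τ ✓.
  V = {[oscar]}: π^{-1}(V) = {oscar} ∉ τ ✗.
  V = {[lima=mike], [oscar]}: π^{-1}(V) = {lima, mike, oscar} ∈ τ ✓.
  V = {[november], [oscar]}: π^{-1}(V) = {november, oscar} ∉ τ ✗.
  V = {[lima=mike], [november], [oscar]}: π^{-1}(V) = {lima, mike, november, oscar} ∈ τ ✓.
  V = {[papa]}: π^{-1}(V) = {papa} ∉ τ ✗.
  V = {[lima=mike], [papa]}: π^{-1}(V) = {lima, mike, papa} ∈ τ ✓.
  V = {[november], [papa]}: π^{-1}(V) = {november, papa} ∉ τ ✗.
  V = {[lima=mike], [november], [papa]}: π^{-1}(V) = {lima, mike, november, papa} ∈ τ ✓.
  V = {[oscar], [papa]}: π^{-1}(V) = {oscar, papa} ∉ τ ✗.
  V = {[lima=mike], [oscar], [papa]}: π^{-1}(V) = {lima, mike, oscar, papa} ∈ τ ✓.
  V = {[november], [oscar], [papa]}: π^{-1}(V) = {november, oscar, papa} ∉ τ ✗.
  V = {[lima=mike], [november], [oscar], [papa]}: π^{-1}(V) = {lima, mike, november, oscar, papa} ∈ τ ✓.
Open sets in the quotient: τ_Q = {{}, {[lima=mike]}, {[lima=mike], [november]}, {[lima=mike], [oscar]}, {[lima=mike], [november], [oscar]}, {[lima=mike], [papa]}, {[lima=mike], [november], [papa]}, {[lima=mike], [oscar], [papa]}, {[lima=mike], [november], [oscar], [papa]}} (9 elements).


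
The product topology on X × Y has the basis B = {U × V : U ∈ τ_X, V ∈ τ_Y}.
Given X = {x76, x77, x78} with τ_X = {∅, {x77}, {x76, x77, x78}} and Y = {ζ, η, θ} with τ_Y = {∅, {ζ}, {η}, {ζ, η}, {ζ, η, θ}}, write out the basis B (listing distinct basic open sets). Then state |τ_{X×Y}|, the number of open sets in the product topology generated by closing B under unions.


Basis B = {∅ × ∅, {x77} × {ζ}, {x77} × {η}, {x77} × {ζ, η}, {x76, x77, x78} × {ζ}, {x76, x77, x78} × {η}, {x77} × {ζ, η, θ}, {x76, x77, x78} × {ζ, η}, {x76, x77, x78} × {ζ, η, θ}}; |τ_{X×Y}| = 14.

Enumerate products U × V with U ∈ τ_X, V ∈ τ_Y (deduplicated):
  ∅ × ∅ = {} (∅)
  {x77} × {ζ} = {(x77,ζ)}
  {x77} × {η} = {(x77,η)}
  {x77} × {ζ, η} = {(x77,ζ), (x77,η)}
  {x76, x77, x78} × {ζ} = {(x76,ζ), (x77,ζ), (x78,ζ)}
  {x76, x77, x78} × {η} = {(x76,η), (x77,η), (x78,η)}
  {x77} × {ζ, η, θ} = {(x77,ζ), (x77,η), (x77,θ)}
  {x76, x77, x78} × {ζ, η} = {(x76,ζ), (x76,η), (x77,ζ), (x77,η), (x78,ζ), (x78,η)}
  {x76, x77, x78} × {ζ, η, θ} = {(x76,ζ), (x76,η), (x76,θ), (x77,ζ), (x77,η), (x77,θ), (x78,ζ), (x78,η), (x78,θ)}
These 9 distinct sets form the basis B.
Close under arbitrary unions to get τ_{X×Y}; counting gives |τ_{X×Y}| = 14.


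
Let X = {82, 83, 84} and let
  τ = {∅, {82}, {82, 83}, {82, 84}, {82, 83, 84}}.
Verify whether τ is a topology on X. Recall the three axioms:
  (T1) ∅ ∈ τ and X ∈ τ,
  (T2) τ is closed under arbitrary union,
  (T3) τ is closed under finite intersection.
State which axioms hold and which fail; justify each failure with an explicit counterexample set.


τ IS a topology on X.

Axiom (T1): ∅ ∈ τ? Yes; X ∈ τ? Yes.
Axiom (T2/T3): check pairwise unions and intersections of members of τ.
All pairwise intersections and unions checked — each lies in τ. Therefore τ satisfies (T1), (T2), (T3): it IS a topology on X.


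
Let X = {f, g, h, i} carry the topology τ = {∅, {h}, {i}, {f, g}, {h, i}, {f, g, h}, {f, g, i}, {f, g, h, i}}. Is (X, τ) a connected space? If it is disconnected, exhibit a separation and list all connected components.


(X, τ) is disconnected; components = [{h}, {i}, {f, g}].

Find clopen sets (U ∈ τ with X ∖ U ∈ τ):
  U = ∅, X ∖ U = {f, g, h, i} — both open, so U is clopen.
  U = {h}, X ∖ U = {f, g, i} — both open, so U is clopen.
  U = {i}, X ∖ U = {f, g, h} — both open, so U is clopen.
  U = {f, g}, X ∖ U = {h, i} — both open, so U is clopen.
  U = {h, i}, X ∖ U = {f, g} — both open, so U is clopen.
  U = {f, g, h}, X ∖ U = {i} — both open, so U is clopen.
  U = {f, g, i}, X ∖ U = {h} — both open, so U is clopen.
  U = {f, g, h, i}, X ∖ U = ∅ — both open, so U is clopen.
Nontrivial clopen(s) exist: e.g. {f, g, i}. So (X, τ) is disconnected.
Compute connected components by grouping points that agree on all clopens:
  component: {h}
  component: {i}
  component: {f, g}


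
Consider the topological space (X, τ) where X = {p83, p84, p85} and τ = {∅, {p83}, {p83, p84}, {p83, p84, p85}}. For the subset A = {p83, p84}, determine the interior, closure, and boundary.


int(A) = {p83, p84}, cl(A) = {p83, p84, p85}, ∂A = {p85}.

Closed sets in (X, τ) are complements of opens:
  closed(X, τ) = {∅, {p85}, {p84, p85}, {p83, p84, p85}}.
int(A) = ⋃ {U ∈ τ : U ⊆ A}. Opens contained in A: ∅, {p83}, {p83, p84}.
Taking the union of these: int(A) = {p83, p84}.
cl(A) = ⋂ {C closed : A ⊆ C}. Closed sets containing A: {p83, p84, p85}.
Intersecting these: cl(A) = {p83, p84, p85}.
∂A = cl(A) ∖ int(A) = {p83, p84, p85} ∖ {p83, p84} = {p85}.


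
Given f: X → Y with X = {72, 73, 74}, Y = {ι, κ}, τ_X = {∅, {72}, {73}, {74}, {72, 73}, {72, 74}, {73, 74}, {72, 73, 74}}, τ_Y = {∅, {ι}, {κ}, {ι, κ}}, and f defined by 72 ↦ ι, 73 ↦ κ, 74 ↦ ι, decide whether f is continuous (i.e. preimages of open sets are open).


f IS continuous.

Compute f^{-1}(U) for each U ∈ τ_Y:
  U = ∅: f^{-1}(U) = ∅ ∈ τ_X ✓.
  U = {ι}: f^{-1}(U) = {72, 74} ∈ τ_X ✓.
  U = {κ}: f^{-1}(U) = {73} ∈ τ_X ✓.
  U = {ι, κ}: f^{-1}(U) = {72, 73, 74} ∈ τ_X ✓.
Every preimage lies in τ_X, so f IS continuous.


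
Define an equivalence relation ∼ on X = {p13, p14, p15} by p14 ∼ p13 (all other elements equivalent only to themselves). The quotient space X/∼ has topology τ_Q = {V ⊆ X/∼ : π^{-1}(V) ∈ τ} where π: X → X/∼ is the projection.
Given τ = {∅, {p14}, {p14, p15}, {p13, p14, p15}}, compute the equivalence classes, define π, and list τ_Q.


X/∼ = {[p13=p14], [p15]}; |τ_Q| = 2.

Equivalence classes: [p13=p14], [p15].
Quotient map π: X → X/∼ sends p13 ↦ [p13=p14], p14 ↦ [p13=p14], p15 ↦ [p15].
For each subset V ⊆ X/∼, compute π^{-1}(V) ⊆ X and check whether π^{-1}(V) ∈ τ. V is open in τ_Q iff π^{-1}(V) ∈ τ.
  V = {}: π^{-1}(V) = ∅ ∈ τ ✓.
  V = {[p13=p14]}: π^{-1}(V) = {p13, p14} ∉ τ ✗.
  V = {[p15]}: π^{-1}(V) = {p15} ∉ τ ✗.
  V = {[p13=p14], [p15]}: π^{-1}(V) = {p13, p14, p15} ∈ τ ✓.
Open sets in the quotient: τ_Q = {{}, {[p13=p14], [p15]}} (2 elements).


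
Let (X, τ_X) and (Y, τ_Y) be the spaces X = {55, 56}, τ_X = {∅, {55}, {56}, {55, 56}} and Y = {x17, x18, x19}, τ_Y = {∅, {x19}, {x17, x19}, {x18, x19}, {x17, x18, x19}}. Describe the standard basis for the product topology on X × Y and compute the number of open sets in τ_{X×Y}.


Basis B = {∅ × ∅, {55} × {x19}, {56} × {x19}, {55} × {x17, x19}, {55} × {x18, x19}, {55, 56} × {x19}, {56} × {x17, x19}, {56} × {x18, x19}, {55} × {x17, x18, x19}, {56} × {x17, x18, x19}, {55, 56} × {x17, x19}, {55, 56} × {x18, x19}, {55, 56} × {x17, x18, x19}}; |τ_{X×Y}| = 25.

Enumerate products U × V with U ∈ τ_X, V ∈ τ_Y (deduplicated):
  ∅ × ∅ = {} (∅)
  {55} × {x19} = {(55,x19)}
  {56} × {x19} = {(56,x19)}
  {55} × {x17, x19} = {(55,x17), (55,x19)}
  {55} × {x18, x19} = {(55,x18), (55,x19)}
  {55, 56} × {x19} = {(55,x19), (56,x19)}
  {56} × {x17, x19} = {(56,x17), (56,x19)}
  {56} × {x18, x19} = {(56,x18), (56,x19)}
  {55} × {x17, x18, x19} = {(55,x17), (55,x18), (55,x19)}
  {56} × {x17, x18, x19} = {(56,x17), (56,x18), (56,x19)}
  {55, 56} × {x17, x19} = {(55,x17), (55,x19), (56,x17), (56,x19)}
  {55, 56} × {x18, x19} = {(55,x18), (55,x19), (56,x18), (56,x19)}
  {55, 56} × {x17, x18, x19} = {(55,x17), (55,x18), (55,x19), (56,x17), (56,x18), (56,x19)}
These 13 distinct sets form the basis B.
Close under arbitrary unions to get τ_{X×Y}; counting gives |τ_{X×Y}| = 25.


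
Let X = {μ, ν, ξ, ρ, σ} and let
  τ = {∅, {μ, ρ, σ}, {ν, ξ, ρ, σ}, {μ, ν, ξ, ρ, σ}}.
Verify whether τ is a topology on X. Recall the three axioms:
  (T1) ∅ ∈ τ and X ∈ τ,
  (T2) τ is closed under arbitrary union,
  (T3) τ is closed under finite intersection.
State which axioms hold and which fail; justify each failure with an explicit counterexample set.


τ is NOT a topology on X.

Axiom (T1): ∅ ∈ τ? Yes; X ∈ τ? Yes.
Axiom (T2/T3): check pairwise unions and intersections of members of τ.
Counterexample for (T3): {μ, ρ, σ} ∩ {ν, ξ, ρ, σ} = {ρ, σ} ∉ τ. Therefore τ is NOT a topology.


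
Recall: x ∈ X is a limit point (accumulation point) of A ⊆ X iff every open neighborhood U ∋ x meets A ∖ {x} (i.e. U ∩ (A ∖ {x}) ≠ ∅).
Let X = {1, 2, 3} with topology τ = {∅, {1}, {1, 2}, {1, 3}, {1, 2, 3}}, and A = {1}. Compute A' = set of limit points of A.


A' = {2, 3}

For each x ∈ X, list the open sets U ∈ τ with x ∈ U, then check whether U ∩ (A ∖ {x}) ≠ ∅ for every such U.
  x = 1: open {1} ∋ x has {1} ∩ (A ∖ {1}) = ∅, so x is NOT a limit point.
  x = 2: opens ∋ x are {1, 2}, {1, 2, 3}; each meets A ∖ {2}, so x IS a limit point.
  x = 3: opens ∋ x are {1, 3}, {1, 2, 3}; each meets A ∖ {3}, so x IS a limit point.
Collecting: A' = {2, 3}.


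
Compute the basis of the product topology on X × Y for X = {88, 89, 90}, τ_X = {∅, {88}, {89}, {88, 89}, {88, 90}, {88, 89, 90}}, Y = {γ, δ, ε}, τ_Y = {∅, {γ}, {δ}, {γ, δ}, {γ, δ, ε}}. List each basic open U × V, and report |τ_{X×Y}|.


Basis B = {∅ × ∅, {88} × {γ}, {88} × {δ}, {89} × {γ}, {89} × {δ}, {88} × {γ, δ}, {88, 89} × {γ}, {88, 90} × {γ}, {88, 89} × {δ}, {88, 90} × {δ}, {89} × {γ, δ}, {88} × {γ, δ, ε}, {88, 89, 90} × {γ}, {88, 89, 90} × {δ}, {89} × {γ, δ, ε}, {88, 89} × {γ, δ}, {88, 90} × {γ, δ}, {88, 89} × {γ, δ, ε}, {88, 90} × {γ, δ, ε}, {88, 89, 90} × {γ, δ}, {88, 89, 90} × {γ, δ, ε}}; |τ_{X×Y}| = 70.

Enumerate products U × V with U ∈ τ_X, V ∈ τ_Y (deduplicated):
  ∅ × ∅ = {} (∅)
  {88} × {γ} = {(88,γ)}
  {88} × {δ} = {(88,δ)}
  {89} × {γ} = {(89,γ)}
  {89} × {δ} = {(89,δ)}
  {88} × {γ, δ} = {(88,γ), (88,δ)}
  {88, 89} × {γ} = {(88,γ), (89,γ)}
  {88, 90} × {γ} = {(88,γ), (90,γ)}
  {88, 89} × {δ} = {(88,δ), (89,δ)}
  {88, 90} × {δ} = {(88,δ), (90,δ)}
  {89} × {γ, δ} = {(89,γ), (89,δ)}
  {88} × {γ, δ, ε} = {(88,γ), (88,δ), (88,ε)}
  {88, 89, 90} × {γ} = {(88,γ), (89,γ), (90,γ)}
  {88, 89, 90} × {δ} = {(88,δ), (89,δ), (90,δ)}
  {89} × {γ, δ, ε} = {(89,γ), (89,δ), (89,ε)}
  {88, 89} × {γ, δ} = {(88,γ), (88,δ), (89,γ), (89,δ)}
  {88, 90} × {γ, δ} = {(88,γ), (88,δ), (90,γ), (90,δ)}
  {88, 89} × {γ, δ, ε} = {(88,γ), (88,δ), (88,ε), (89,γ), (89,δ), (89,ε)}
  {88, 90} × {γ, δ, ε} = {(88,γ), (88,δ), (88,ε), (90,γ), (90,δ), (90,ε)}
  {88, 89, 90} × {γ, δ} = {(88,γ), (88,δ), (89,γ), (89,δ), (90,γ), (90,δ)}
  {88, 89, 90} × {γ, δ, ε} = {(88,γ), (88,δ), (88,ε), (89,γ), (89,δ), (89,ε), (90,γ), (90,δ), (90,ε)}
These 21 distinct sets form the basis B.
Close under arbitrary unions to get τ_{X×Y}; counting gives |τ_{X×Y}| = 70.


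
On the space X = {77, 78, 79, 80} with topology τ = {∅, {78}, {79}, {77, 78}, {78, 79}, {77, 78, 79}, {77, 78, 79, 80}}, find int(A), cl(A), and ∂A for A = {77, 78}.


int(A) = {77, 78}, cl(A) = {77, 78, 80}, ∂A = {80}.

Closed sets in (X, τ) are complements of opens:
  closed(X, τ) = {∅, {80}, {77, 80}, {79, 80}, {77, 78, 80}, {77, 79, 80}, {77, 78, 79, 80}}.
int(A) = ⋃ {U ∈ τ : U ⊆ A}. Opens contained in A: ∅, {78}, {77, 78}.
Taking the union of these: int(A) = {77, 78}.
cl(A) = ⋂ {C closed : A ⊆ C}. Closed sets containing A: {77, 78, 80}, {77, 78, 79, 80}.
Intersecting these: cl(A) = {77, 78, 80}.
∂A = cl(A) ∖ int(A) = {77, 78, 80} ∖ {77, 78} = {80}.


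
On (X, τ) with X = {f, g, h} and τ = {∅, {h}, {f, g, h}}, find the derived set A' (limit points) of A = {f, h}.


A' = {f, g}

For each x ∈ X, list the open sets U ∈ τ with x ∈ U, then check whether U ∩ (A ∖ {x}) ≠ ∅ for every such U.
  x = f: opens ∋ x are {f, g, h}; each meets A ∖ {f}, so x IS a limit point.
  x = g: opens ∋ x are {f, g, h}; each meets A ∖ {g}, so x IS a limit point.
  x = h: open {h} ∋ x has {h} ∩ (A ∖ {h}) = ∅, so x is NOT a limit point.
Collecting: A' = {f, g}.


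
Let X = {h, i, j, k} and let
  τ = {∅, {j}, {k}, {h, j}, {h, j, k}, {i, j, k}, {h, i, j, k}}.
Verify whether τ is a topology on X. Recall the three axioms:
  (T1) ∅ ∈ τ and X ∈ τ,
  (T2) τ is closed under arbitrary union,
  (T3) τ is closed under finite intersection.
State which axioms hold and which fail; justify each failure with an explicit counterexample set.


τ is NOT a topology on X.

Axiom (T1): ∅ ∈ τ? Yes; X ∈ τ? Yes.
Axiom (T2/T3): check pairwise unions and intersections of members of τ.
Counterexample for (T2): {j} ∪ {k} = {j, k} ∉ τ. Therefore τ is NOT a topology.


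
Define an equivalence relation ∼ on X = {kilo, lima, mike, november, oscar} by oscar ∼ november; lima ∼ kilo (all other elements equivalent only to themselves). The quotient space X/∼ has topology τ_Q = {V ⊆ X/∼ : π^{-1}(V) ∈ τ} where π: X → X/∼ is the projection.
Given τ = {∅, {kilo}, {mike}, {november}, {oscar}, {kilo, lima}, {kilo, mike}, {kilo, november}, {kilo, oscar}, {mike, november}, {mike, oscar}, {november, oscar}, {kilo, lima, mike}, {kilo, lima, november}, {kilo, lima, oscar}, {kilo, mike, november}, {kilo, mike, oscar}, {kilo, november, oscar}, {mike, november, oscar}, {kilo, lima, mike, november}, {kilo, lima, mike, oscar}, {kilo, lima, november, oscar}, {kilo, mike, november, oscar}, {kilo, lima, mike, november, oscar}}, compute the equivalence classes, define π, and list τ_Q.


X/∼ = {[kilo=lima], [mike], [november=oscar]}; |τ_Q| = 8.

Equivalence classes: [kilo=lima], [mike], [november=oscar].
Quotient map π: X → X/∼ sends kilo ↦ [kilo=lima], lima ↦ [kilo=lima], mike ↦ [mike], november ↦ [november=oscar], oscar ↦ [november=oscar].
For each subset V ⊆ X/∼, compute π^{-1}(V) ⊆ X and check whether π^{-1}(V) ∈ τ. V is open in τ_Q iff π^{-1}(V) ∈ τ.
  V = {}: π^{-1}(V) = ∅ ∈ τ ✓.
  V = {[kilo=lima]}: π^{-1}(V) = {kilo, lima} ∈ τ ✓.
  V = {[mike]}: π^{-1}(V) = {mike} ∈ τ ✓.
  V = {[kilo=lima], [mike]}: π^{-1}(V) = {kilo, lima, mike} ∈ τ ✓.
  V = {[november=oscar]}: π^{-1}(V) = {november, oscar} ∈ τ ✓.
  V = {[kilo=lima], [november=oscar]}: π^{-1}(V) = {kilo, lima, november, oscar} ∈ τ ✓.
  V = {[mike], [november=oscar]}: π^{-1}(V) = {mike, november, oscar} ∈ τ ✓.
  V = {[kilo=lima], [mike], [november=oscar]}: π^{-1}(V) = {kilo, lima, mike, november, oscar} ∈ τ ✓.
Open sets in the quotient: τ_Q = {{}, {[kilo=lima]}, {[mike]}, {[kilo=lima], [mike]}, {[november=oscar]}, {[kilo=lima], [november=oscar]}, {[mike], [november=oscar]}, {[kilo=lima], [mike], [november=oscar]}} (8 elements).
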